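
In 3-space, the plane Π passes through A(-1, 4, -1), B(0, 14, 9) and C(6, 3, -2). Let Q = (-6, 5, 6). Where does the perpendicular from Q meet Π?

AB = (1, 10, 10), AC = (7, -1, -1); a normal to Π is AB × AC = (0, 71, -71).
Using A: Π has equation 71y - 71z = 355.
Foot = Q − λn with λ = (n·Q − d)/|n|² = (-71 − 355)/10082 = -3/71.
Foot = (-6, 5, 6) − (-3/71)·(0, 71, -71) = (-6, 8, 3).

(-6, 8, 3)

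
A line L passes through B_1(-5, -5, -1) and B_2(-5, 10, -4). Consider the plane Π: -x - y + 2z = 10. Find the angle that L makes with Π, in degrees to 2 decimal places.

A direction vector for L is B_2 − B_1 = (0, 15, -3).
sin θ = |n·v| / (|n||v|) = |-21| / (√6 · √234) = 0.56045.
θ ≈ 34.09°.

34.09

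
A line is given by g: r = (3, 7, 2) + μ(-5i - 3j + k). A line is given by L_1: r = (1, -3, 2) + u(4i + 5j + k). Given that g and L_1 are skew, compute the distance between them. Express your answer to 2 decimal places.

Common perpendicular direction n = (-5, -3, 1) × (4, 5, 1) = (-8, 9, -13).
With w = (1, -3, 2) − (3, 7, 2) = (-2, -10, 0), w · n = -74.
Distance = |w · n| / |n| = |-74| / √314 ≈ 4.18.

4.18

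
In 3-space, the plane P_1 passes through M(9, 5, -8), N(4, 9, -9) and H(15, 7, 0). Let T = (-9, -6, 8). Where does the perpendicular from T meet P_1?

(6, 9, -7)

MN = (-5, 4, -1), MH = (6, 2, 8); a normal to P_1 is MN × MH = (34, 34, -34).
Using M: P_1 has equation 34x + 34y - 34z = 748.
Foot = T − λn with λ = (n·T − d)/|n|² = (-782 − 748)/3468 = -15/34.
Foot = (-9, -6, 8) − (-15/34)·(34, 34, -34) = (6, 9, -7).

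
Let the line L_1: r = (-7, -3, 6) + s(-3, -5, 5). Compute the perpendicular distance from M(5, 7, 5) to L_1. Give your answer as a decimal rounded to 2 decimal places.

Taking (-7, -3, 6) on L_1 with direction v = (-3, -5, 5): w = M − (-7, -3, 6) = (12, 10, -1), and w × v = (45, -57, -30).
Distance = |w × v| / |v| = √6174 / √59 ≈ 10.23.

10.23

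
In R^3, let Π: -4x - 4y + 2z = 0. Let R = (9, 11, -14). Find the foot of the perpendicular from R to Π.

(-3, -1, -8)

Foot = R − λn with λ = (n·R − d)/|n|² = (-108 − 0)/36 = -3.
Foot = (9, 11, -14) − (-3)·(-4, -4, 2) = (-3, -1, -8).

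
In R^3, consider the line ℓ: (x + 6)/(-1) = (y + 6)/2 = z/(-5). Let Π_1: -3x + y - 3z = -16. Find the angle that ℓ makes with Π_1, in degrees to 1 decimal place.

ℓ has direction (-1, 2, -5) through (-6, -6, 0).
sin θ = |n·v| / (|n||v|) = |20| / (√19 · √30) = 0.83771.
θ ≈ 56.9°.

56.9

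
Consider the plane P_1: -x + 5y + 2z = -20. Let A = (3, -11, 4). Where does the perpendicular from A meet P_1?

(2, -6, 6)

Foot = A − λn with λ = (n·A − d)/|n|² = (-50 − (-20))/30 = -1.
Foot = (3, -11, 4) − (-1)·(-1, 5, 2) = (2, -6, 6).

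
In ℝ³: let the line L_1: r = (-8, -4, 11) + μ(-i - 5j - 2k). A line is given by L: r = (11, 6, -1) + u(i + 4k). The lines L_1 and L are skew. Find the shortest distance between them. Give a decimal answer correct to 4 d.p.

20.2778

Common perpendicular direction n = (-1, -5, -2) × (1, 0, 4) = (-20, 2, 5).
With w = (11, 6, -1) − (-8, -4, 11) = (19, 10, -12), w · n = -420.
Distance = |w · n| / |n| = |-420| / √429 ≈ 20.2778.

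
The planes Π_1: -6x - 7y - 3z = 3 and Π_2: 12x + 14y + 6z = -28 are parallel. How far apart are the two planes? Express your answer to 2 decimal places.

1.13

Rescale Π_2 by 1/(-2): -6x - 7y - 3z = 14. Then distance = |3 − 14| / √94 ≈ 1.13.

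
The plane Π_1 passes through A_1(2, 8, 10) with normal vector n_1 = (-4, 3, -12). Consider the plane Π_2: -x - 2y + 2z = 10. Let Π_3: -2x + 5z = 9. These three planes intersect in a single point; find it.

Π_1: n_1·r = n_1·A_1 gives -4x + 3y - 12z = -104.
Solving the 3×3 linear system -4x + 3y - 12z = -104, -x - 2y + 2z = 10, -2x + 5z = 9 (e.g. by elimination or Cramer's rule, determinant = 91) gives (8, -4, 5).

(8, -4, 5)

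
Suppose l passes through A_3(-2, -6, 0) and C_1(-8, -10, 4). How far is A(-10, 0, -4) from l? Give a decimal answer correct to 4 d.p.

10.7265

A direction vector for l is C_1 − A_3 = (-6, -4, 4).
Taking (-2, -6, 0) on l with direction v = (-6, -4, 4): w = A − (-2, -6, 0) = (-8, 6, -4), and w × v = (8, 56, 68).
Distance = |w × v| / |v| = √7824 / √68 ≈ 10.7265.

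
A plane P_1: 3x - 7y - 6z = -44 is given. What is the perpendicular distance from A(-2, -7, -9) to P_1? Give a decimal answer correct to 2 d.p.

14.54

n·A − d = (3)·(-2) + (-7)·(-7) + (-6)·(-9) − (-44) = 141; |n| = √94.
Distance = |141| / √94 = 141/√94 ≈ 14.54.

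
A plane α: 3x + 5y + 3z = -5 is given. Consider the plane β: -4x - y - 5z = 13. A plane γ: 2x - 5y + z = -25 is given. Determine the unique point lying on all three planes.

Solving the 3×3 linear system 3x + 5y + 3z = -5, -4x - y - 5z = 13, 2x - 5y + z = -25 (e.g. by elimination or Cramer's rule, determinant = -42) gives (-10, 2, 5).

(-10, 2, 5)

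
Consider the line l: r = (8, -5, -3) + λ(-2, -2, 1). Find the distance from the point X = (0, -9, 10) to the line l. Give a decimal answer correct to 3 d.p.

9.843

Taking (8, -5, -3) on l with direction v = (-2, -2, 1): w = X − (8, -5, -3) = (-8, -4, 13), and w × v = (22, -18, 8).
Distance = |w × v| / |v| = √872 / √9 ≈ 9.843.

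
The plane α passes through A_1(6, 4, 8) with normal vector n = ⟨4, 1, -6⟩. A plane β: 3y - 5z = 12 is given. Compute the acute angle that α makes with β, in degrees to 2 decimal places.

α: n·r = n·A_1 gives 4x + y - 6z = -20.
cos θ = |n₁·n₂| / (|n₁||n₂|) = |33| / (√53 · √34).
θ = arccos(0.77739) ≈ 38.98°.

38.98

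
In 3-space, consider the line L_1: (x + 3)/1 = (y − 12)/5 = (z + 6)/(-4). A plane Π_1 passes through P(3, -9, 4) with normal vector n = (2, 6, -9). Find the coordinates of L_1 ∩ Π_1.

L_1 has direction (1, 5, -4) through (-3, 12, -6).
Π_1: n·r = n·P gives 2x + 6y - 9z = -84.
Substitute r = (-3, 12, -6) + t(1, 5, -4) into the plane: 120 + 68t = -84, so t = -3.
Intersection: (-3, 12, -6) + (-3)·(1, 5, -4) = (-6, -3, 6).

(-6, -3, 6)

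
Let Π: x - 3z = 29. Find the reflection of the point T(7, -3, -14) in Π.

(3, -3, -2)

λ = (n·T − d)/|n|² = (49 − 29)/10 = 2.
Reflection = T − 2λn = (7, -3, -14) − 4·(1, 0, -3) = (3, -3, -2).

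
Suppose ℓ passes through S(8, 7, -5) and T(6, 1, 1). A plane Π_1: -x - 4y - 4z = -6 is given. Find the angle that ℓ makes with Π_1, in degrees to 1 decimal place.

A direction vector for ℓ is T − S = (-2, -6, 6).
sin θ = |n·v| / (|n||v|) = |2| / (√33 · √76) = 0.03994.
θ ≈ 2.3°.

2.3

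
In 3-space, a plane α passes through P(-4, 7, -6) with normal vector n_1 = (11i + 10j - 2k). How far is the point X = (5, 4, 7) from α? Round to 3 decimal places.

α: n_1·r = n_1·P gives 11x + 10y - 2z = 38.
n·X − d = (11)·(5) + (10)·(4) + (-2)·(7) − 38 = 43; |n| = √225.
Distance = |43| / √225 = 43/√225 ≈ 2.867.

2.867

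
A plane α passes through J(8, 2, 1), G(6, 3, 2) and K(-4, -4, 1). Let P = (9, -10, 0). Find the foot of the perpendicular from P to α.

JG = (-2, 1, 1), JK = (-12, -6, 0); a normal to α is JG × JK = (6, -12, 24).
Using J: α has equation 6x - 12y + 24z = 48.
Foot = P − λn with λ = (n·P − d)/|n|² = (174 − 48)/756 = 1/6.
Foot = (9, -10, 0) − (1/6)·(6, -12, 24) = (8, -8, -4).

(8, -8, -4)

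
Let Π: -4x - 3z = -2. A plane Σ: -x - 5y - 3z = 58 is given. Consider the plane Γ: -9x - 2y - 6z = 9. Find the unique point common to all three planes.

(5, -9, -6)

Solving the 3×3 linear system -4x - 3z = -2, -x - 5y - 3z = 58, -9x - 2y - 6z = 9 (e.g. by elimination or Cramer's rule, determinant = 33) gives (5, -9, -6).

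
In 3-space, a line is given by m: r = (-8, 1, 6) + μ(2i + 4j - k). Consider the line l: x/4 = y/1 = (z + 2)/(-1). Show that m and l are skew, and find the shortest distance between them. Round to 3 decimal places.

l has direction (4, 1, -1) through (0, 0, -2).
Common perpendicular direction n = (2, 4, -1) × (4, 1, -1) = (-3, -2, -14).
With w = (0, 0, -2) − (-8, 1, 6) = (8, -1, -8), w · n = 90.
Since n ≠ 0 the lines are not parallel, and w · n = 90 ≠ 0 so they do not intersect; hence they are skew.
Distance = |w · n| / |n| = |90| / √209 ≈ 6.225.

6.225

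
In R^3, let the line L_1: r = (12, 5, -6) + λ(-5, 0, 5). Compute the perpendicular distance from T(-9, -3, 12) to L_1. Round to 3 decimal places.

Taking (12, 5, -6) on L_1 with direction v = (-5, 0, 5): w = T − (12, 5, -6) = (-21, -8, 18), and w × v = (-40, 15, -40).
Distance = |w × v| / |v| = √3425 / √50 ≈ 8.276.

8.276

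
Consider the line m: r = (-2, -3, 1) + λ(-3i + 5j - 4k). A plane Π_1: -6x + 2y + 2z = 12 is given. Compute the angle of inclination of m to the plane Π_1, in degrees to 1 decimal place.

sin θ = |n·v| / (|n||v|) = |20| / (√44 · √50) = 0.42640.
θ ≈ 25.2°.

25.2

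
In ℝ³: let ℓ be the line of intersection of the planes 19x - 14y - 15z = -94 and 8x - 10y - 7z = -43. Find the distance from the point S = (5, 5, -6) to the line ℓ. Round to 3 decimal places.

11.846

Direction of ℓ: (19, -14, -15) × (8, -10, -7) = (-52, 13, -78).
A point on ℓ: solving the two plane equations with x = -1 gives (-1, 0, 5).
Taking (-1, 0, 5) on ℓ with direction v = (-52, 13, -78): w = S − (-1, 0, 5) = (6, 5, -11), and w × v = (-247, 1040, 338).
Distance = |w × v| / |v| = √1256853 / √8957 ≈ 11.846.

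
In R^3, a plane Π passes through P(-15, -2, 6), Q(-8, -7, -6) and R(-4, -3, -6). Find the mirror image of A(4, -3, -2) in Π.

(-4, 5, -10)

PQ = (7, -5, -12), PR = (11, -1, -12); a normal to Π is PQ × PR = (48, -48, 48).
Using P: Π has equation 48x - 48y + 48z = -336.
λ = (n·A − d)/|n|² = (240 − (-336))/6912 = 1/12.
Reflection = A − 2λn = (4, -3, -2) − (1/6)·(48, -48, 48) = (-4, 5, -10).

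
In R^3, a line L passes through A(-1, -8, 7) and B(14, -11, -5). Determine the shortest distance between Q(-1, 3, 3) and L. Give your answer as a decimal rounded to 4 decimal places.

11.6792

A direction vector for L is B − A = (15, -3, -12).
Taking (-1, -8, 7) on L with direction v = (15, -3, -12): w = Q − (-1, -8, 7) = (0, 11, -4), and w × v = (-144, -60, -165).
Distance = |w × v| / |v| = √51561 / √378 ≈ 11.6792.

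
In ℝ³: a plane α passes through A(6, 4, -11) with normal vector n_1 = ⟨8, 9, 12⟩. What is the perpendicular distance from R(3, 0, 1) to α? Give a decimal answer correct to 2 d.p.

4.94

α: n_1·r = n_1·A gives 8x + 9y + 12z = -48.
n·R − d = (8)·(3) + (9)·(0) + (12)·(1) − (-48) = 84; |n| = √289.
Distance = |84| / √289 = 84/√289 ≈ 4.94.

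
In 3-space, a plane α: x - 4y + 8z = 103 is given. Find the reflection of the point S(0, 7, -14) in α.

λ = (n·S − d)/|n|² = (-140 − 103)/81 = -3.
Reflection = S − 2λn = (0, 7, -14) − (-6)·(1, -4, 8) = (6, -17, 34).

(6, -17, 34)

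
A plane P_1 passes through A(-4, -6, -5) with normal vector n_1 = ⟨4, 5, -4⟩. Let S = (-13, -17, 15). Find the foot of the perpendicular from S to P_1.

(-1, -2, 3)

P_1: n_1·r = n_1·A gives 4x + 5y - 4z = -26.
Foot = S − λn with λ = (n·S − d)/|n|² = (-197 − (-26))/57 = -3.
Foot = (-13, -17, 15) − (-3)·(4, 5, -4) = (-1, -2, 3).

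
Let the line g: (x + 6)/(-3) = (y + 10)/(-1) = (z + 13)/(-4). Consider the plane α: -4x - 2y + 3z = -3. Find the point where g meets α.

g has direction (-3, -1, -4) through (-6, -10, -13).
Substitute r = (-6, -10, -13) + t(-3, -1, -4) into the plane: 5 + 2t = -3, so t = -4.
Intersection: (-6, -10, -13) + (-4)·(-3, -1, -4) = (6, -6, 3).

(6, -6, 3)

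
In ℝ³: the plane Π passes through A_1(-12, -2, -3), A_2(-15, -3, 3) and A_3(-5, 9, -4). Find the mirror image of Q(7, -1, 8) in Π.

A_1A_2 = (-3, -1, 6), A_1A_3 = (7, 11, -1); a normal to Π is A_1A_2 × A_1A_3 = (-65, 39, -26).
Using A_1: Π has equation -65x + 39y - 26z = 780.
λ = (n·Q − d)/|n|² = (-702 − 780)/6422 = -3/13.
Reflection = Q − 2λn = (7, -1, 8) − (-6/13)·(-65, 39, -26) = (-23, 17, -4).

(-23, 17, -4)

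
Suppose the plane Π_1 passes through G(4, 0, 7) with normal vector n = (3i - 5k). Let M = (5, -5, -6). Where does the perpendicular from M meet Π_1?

Π_1: n·r = n·G gives 3x - 5z = -23.
Foot = M − λn with λ = (n·M − d)/|n|² = (45 − (-23))/34 = 2.
Foot = (5, -5, -6) − 2·(3, 0, -5) = (-1, -5, 4).

(-1, -5, 4)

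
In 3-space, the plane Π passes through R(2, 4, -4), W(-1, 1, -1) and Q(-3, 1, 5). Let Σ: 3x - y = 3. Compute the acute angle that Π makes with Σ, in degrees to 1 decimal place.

21.6

RW = (-3, -3, 3), RQ = (-5, -3, 9); a normal to Π is RW × RQ = (-18, 12, -6).
Using R: Π has equation -18x + 12y - 6z = 36.
cos θ = |n₁·n₂| / (|n₁||n₂|) = |-66| / (√504 · √10).
θ = arccos(0.92967) ≈ 21.6°.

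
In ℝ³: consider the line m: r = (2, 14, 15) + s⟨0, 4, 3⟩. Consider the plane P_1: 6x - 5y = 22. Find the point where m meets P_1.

(2, -2, 3)

Substitute r = (2, 14, 15) + t(0, 4, 3) into the plane: -58 + (-20)t = 22, so t = -4.
Intersection: (2, 14, 15) + (-4)·(0, 4, 3) = (2, -2, 3).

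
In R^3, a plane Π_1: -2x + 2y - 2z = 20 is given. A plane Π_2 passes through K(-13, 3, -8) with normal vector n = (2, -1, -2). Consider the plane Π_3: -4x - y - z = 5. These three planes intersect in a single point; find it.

(-3, 7, 0)

Π_2: n·r = n·K gives 2x - y - 2z = -13.
Solving the 3×3 linear system -2x + 2y - 2z = 20, 2x - y - 2z = -13, -4x - y - z = 5 (e.g. by elimination or Cramer's rule, determinant = 34) gives (-3, 7, 0).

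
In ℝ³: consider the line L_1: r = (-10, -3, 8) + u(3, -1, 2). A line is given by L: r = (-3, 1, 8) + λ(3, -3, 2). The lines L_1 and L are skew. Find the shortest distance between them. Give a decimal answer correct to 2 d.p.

3.88

Common perpendicular direction n = (3, -1, 2) × (3, -3, 2) = (4, 0, -6).
With w = (-3, 1, 8) − (-10, -3, 8) = (7, 4, 0), w · n = 28.
Distance = |w · n| / |n| = |28| / √52 ≈ 3.88.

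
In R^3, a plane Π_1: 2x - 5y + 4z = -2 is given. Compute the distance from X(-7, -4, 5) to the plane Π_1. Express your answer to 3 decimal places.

n·X − d = (2)·(-7) + (-5)·(-4) + (4)·(5) − (-2) = 28; |n| = √45.
Distance = |28| / √45 = 28/√45 ≈ 4.174.

4.174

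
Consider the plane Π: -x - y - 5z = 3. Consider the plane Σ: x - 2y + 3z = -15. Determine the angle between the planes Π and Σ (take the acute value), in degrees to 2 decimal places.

cos θ = |n₁·n₂| / (|n₁||n₂|) = |-14| / (√27 · √14).
θ = arccos(0.72008) ≈ 43.94°.

43.94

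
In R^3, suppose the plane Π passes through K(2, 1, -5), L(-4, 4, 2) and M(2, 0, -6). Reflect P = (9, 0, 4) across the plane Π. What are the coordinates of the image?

(1, 12, -8)

KL = (-6, 3, 7), KM = (0, -1, -1); a normal to Π is KL × KM = (4, -6, 6).
Using K: Π has equation 4x - 6y + 6z = -28.
λ = (n·P − d)/|n|² = (60 − (-28))/88 = 1.
Reflection = P − 2λn = (9, 0, 4) − 2·(4, -6, 6) = (1, 12, -8).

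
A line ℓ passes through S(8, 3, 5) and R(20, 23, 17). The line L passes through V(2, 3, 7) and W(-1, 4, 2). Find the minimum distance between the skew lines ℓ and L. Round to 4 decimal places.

A direction vector for ℓ is R − S = (12, 20, 12).
A direction vector for L is W − V = (-3, 1, -5).
Common perpendicular direction n = (12, 20, 12) × (-3, 1, -5) = (-112, 24, 72).
With w = (2, 3, 7) − (8, 3, 5) = (-6, 0, 2), w · n = 816.
Distance = |w · n| / |n| = |816| / √18304 ≈ 6.0314.

6.0314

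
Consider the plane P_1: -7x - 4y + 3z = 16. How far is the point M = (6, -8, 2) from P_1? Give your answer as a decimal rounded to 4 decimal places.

2.3250

n·M − d = (-7)·(6) + (-4)·(-8) + (3)·(2) − 16 = -20; |n| = √74.
Distance = |-20| / √74 = 20/√74 ≈ 2.3250.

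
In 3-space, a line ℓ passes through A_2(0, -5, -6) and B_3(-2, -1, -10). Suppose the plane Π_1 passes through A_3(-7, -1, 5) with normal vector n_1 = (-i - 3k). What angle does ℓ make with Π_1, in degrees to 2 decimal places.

A direction vector for ℓ is B_3 − A_2 = (-2, 4, -4).
Π_1: n_1·r = n_1·A_3 gives -x - 3z = -8.
sin θ = |n·v| / (|n||v|) = |14| / (√10 · √36) = 0.73786.
θ ≈ 47.55°.

47.55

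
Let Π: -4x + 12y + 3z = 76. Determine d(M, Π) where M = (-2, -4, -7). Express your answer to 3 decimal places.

n·M − d = (-4)·(-2) + (12)·(-4) + (3)·(-7) − 76 = -137; |n| = √169.
Distance = |-137| / √169 = 137/√169 ≈ 10.538.

10.538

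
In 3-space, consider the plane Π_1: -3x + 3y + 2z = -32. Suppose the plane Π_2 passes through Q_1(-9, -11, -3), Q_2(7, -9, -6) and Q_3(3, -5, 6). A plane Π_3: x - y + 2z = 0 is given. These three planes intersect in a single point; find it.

Q_1Q_2 = (16, 2, -3), Q_1Q_3 = (12, 6, 9); a normal to Π_2 is Q_1Q_2 × Q_1Q_3 = (36, -180, 72).
Using Q_1: Π_2 has equation 36x - 180y + 72z = 1440.
Solving the 3×3 linear system -3x + 3y + 2z = -32, 36x - 180y + 72z = 1440, x - y + 2z = 0 (e.g. by elimination or Cramer's rule, determinant = 1152) gives (-2, -10, -4).

(-2, -10, -4)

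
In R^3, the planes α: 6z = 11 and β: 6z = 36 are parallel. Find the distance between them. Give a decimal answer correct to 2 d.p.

Same normal n = (0, 0, 6) with |n| = √36; distance = |11 − 36| / |n| = 25/√36 ≈ 4.17.

4.17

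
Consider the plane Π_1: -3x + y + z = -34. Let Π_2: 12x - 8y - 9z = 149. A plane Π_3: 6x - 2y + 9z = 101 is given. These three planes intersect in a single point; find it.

Solving the 3×3 linear system -3x + y + z = -34, 12x - 8y - 9z = 149, 6x - 2y + 9z = 101 (e.g. by elimination or Cramer's rule, determinant = 132) gives (10, -7, 3).

(10, -7, 3)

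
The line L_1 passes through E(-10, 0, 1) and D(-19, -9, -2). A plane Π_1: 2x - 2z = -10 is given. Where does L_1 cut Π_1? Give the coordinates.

A direction vector for L_1 is D − E = (-9, -9, -3).
Substitute r = (-10, 0, 1) + t(-9, -9, -3) into the plane: -22 + (-12)t = -10, so t = -1.
Intersection: (-10, 0, 1) + (-1)·(-9, -9, -3) = (-1, 9, 4).

(-1, 9, 4)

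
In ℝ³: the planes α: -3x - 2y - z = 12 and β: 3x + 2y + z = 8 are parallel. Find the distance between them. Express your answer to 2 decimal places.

5.35

Rescale β by 1/(-1): -3x - 2y - z = -8. Then distance = |12 − (-8)| / √14 ≈ 5.35.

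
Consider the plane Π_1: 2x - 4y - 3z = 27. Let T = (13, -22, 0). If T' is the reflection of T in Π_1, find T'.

λ = (n·T − d)/|n|² = (114 − 27)/29 = 3.
Reflection = T − 2λn = (13, -22, 0) − 6·(2, -4, -3) = (1, 2, 18).

(1, 2, 18)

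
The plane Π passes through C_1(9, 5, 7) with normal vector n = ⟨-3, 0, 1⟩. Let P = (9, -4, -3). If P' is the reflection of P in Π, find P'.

Π: n·r = n·C_1 gives -3x + z = -20.
λ = (n·P − d)/|n|² = (-30 − (-20))/10 = -1.
Reflection = P − 2λn = (9, -4, -3) − (-2)·(-3, 0, 1) = (3, -4, -1).

(3, -4, -1)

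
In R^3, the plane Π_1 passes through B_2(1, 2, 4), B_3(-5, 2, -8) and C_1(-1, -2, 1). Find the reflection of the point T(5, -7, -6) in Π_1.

(-11, -5, 2)

B_2B_3 = (-6, 0, -12), B_2C_1 = (-2, -4, -3); a normal to Π_1 is B_2B_3 × B_2C_1 = (-48, 6, 24).
Using B_2: Π_1 has equation -48x + 6y + 24z = 60.
λ = (n·T − d)/|n|² = (-426 − 60)/2916 = -1/6.
Reflection = T − 2λn = (5, -7, -6) − (-1/3)·(-48, 6, 24) = (-11, -5, 2).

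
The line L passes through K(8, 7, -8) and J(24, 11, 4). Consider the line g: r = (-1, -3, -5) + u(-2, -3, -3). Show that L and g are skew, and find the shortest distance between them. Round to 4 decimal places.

A direction vector for L is J − K = (16, 4, 12).
Common perpendicular direction n = (16, 4, 12) × (-2, -3, -3) = (24, 24, -40).
With w = (-1, -3, -5) − (8, 7, -8) = (-9, -10, 3), w · n = -576.
Since n ≠ 0 the lines are not parallel, and w · n = -576 ≠ 0 so they do not intersect; hence they are skew.
Distance = |w · n| / |n| = |-576| / √2752 ≈ 10.9799.

10.9799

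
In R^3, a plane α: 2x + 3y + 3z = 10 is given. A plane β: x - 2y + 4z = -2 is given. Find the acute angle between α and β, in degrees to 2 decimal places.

cos θ = |n₁·n₂| / (|n₁||n₂|) = |8| / (√22 · √21).
θ = arccos(0.37219) ≈ 68.15°.

68.15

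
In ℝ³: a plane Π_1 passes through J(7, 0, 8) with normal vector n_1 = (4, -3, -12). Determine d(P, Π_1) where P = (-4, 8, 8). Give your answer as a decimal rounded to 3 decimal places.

5.231

Π_1: n_1·r = n_1·J gives 4x - 3y - 12z = -68.
n·P − d = (4)·(-4) + (-3)·(8) + (-12)·(8) − (-68) = -68; |n| = √169.
Distance = |-68| / √169 = 68/√169 ≈ 5.231.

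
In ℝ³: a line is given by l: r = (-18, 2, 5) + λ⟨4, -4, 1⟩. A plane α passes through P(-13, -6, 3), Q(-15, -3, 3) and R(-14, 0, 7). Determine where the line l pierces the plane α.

PQ = (-2, 3, 0), PR = (-1, 6, 4); a normal to α is PQ × PR = (12, 8, -9).
Using P: α has equation 12x + 8y - 9z = -231.
Substitute r = (-18, 2, 5) + t(4, -4, 1) into the plane: -245 + 7t = -231, so t = 2.
Intersection: (-18, 2, 5) + 2·(4, -4, 1) = (-10, -6, 7).

(-10, -6, 7)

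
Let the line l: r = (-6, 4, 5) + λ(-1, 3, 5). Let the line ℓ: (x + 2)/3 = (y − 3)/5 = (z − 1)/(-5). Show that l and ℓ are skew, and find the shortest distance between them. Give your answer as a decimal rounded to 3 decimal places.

2.618

ℓ has direction (3, 5, -5) through (-2, 3, 1).
Common perpendicular direction n = (-1, 3, 5) × (3, 5, -5) = (-40, 10, -14).
With w = (-2, 3, 1) − (-6, 4, 5) = (4, -1, -4), w · n = -114.
Since n ≠ 0 the lines are not parallel, and w · n = -114 ≠ 0 so they do not intersect; hence they are skew.
Distance = |w · n| / |n| = |-114| / √1896 ≈ 2.618.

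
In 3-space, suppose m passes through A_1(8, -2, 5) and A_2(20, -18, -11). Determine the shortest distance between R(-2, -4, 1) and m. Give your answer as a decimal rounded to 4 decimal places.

10.9143

A direction vector for m is A_2 − A_1 = (12, -16, -16).
Taking (8, -2, 5) on m with direction v = (12, -16, -16): w = R − (8, -2, 5) = (-10, -2, -4), and w × v = (-32, -208, 184).
Distance = |w × v| / |v| = √78144 / √656 ≈ 10.9143.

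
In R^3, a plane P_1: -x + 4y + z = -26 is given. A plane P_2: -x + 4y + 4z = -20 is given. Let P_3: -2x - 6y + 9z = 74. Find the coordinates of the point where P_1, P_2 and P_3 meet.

(-4, -8, 2)

Solving the 3×3 linear system -x + 4y + z = -26, -x + 4y + 4z = -20, -2x - 6y + 9z = 74 (e.g. by elimination or Cramer's rule, determinant = -42) gives (-4, -8, 2).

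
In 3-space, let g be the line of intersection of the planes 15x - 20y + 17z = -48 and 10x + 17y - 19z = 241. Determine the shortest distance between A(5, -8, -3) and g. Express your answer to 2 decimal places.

Direction of g: (15, -20, 17) × (10, 17, -19) = (91, 455, 455).
A point on g: solving the two plane equations with x = 8 gives (8, 5, -4).
Taking (8, 5, -4) on g with direction v = (91, 455, 455): w = A − (8, 5, -4) = (-3, -13, 1), and w × v = (-6370, 1456, -182).
Distance = |w × v| / |v| = √42729960 / √422331 ≈ 10.06.

10.06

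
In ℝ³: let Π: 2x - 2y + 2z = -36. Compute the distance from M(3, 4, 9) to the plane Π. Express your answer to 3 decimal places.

15.011

n·M − d = (2)·(3) + (-2)·(4) + (2)·(9) − (-36) = 52; |n| = √12.
Distance = |52| / √12 = 52/√12 ≈ 15.011.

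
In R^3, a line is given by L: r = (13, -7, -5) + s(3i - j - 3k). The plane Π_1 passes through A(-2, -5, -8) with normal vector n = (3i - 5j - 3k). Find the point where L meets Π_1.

(7, -5, 1)

Π_1: n·r = n·A gives 3x - 5y - 3z = 43.
Substitute r = (13, -7, -5) + t(3, -1, -3) into the plane: 89 + 23t = 43, so t = -2.
Intersection: (13, -7, -5) + (-2)·(3, -1, -3) = (7, -5, 1).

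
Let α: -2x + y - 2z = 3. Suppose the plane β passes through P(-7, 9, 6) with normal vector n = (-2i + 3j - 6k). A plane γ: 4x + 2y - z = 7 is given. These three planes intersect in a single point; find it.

β: n·r = n·P gives -2x + 3y - 6z = 5.
Solving the 3×3 linear system -2x + y - 2z = 3, -2x + 3y - 6z = 5, 4x + 2y - z = 7 (e.g. by elimination or Cramer's rule, determinant = -12) gives (-1, 7, 3).

(-1, 7, 3)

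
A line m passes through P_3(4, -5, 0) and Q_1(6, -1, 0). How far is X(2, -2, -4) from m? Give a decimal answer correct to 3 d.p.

5.079

A direction vector for m is Q_1 − P_3 = (2, 4, 0).
Taking (4, -5, 0) on m with direction v = (2, 4, 0): w = X − (4, -5, 0) = (-2, 3, -4), and w × v = (16, -8, -14).
Distance = |w × v| / |v| = √516 / √20 ≈ 5.079.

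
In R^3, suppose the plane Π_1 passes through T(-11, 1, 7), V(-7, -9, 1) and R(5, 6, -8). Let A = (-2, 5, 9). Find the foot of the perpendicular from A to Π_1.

(-7, 6, 4)

TV = (4, -10, -6), TR = (16, 5, -15); a normal to Π_1 is TV × TR = (180, -36, 180).
Using T: Π_1 has equation 180x - 36y + 180z = -756.
Foot = A − λn with λ = (n·A − d)/|n|² = (1080 − (-756))/66096 = 1/36.
Foot = (-2, 5, 9) − (1/36)·(180, -36, 180) = (-7, 6, 4).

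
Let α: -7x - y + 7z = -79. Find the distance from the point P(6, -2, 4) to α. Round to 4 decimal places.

6.7338

n·P − d = (-7)·(6) + (-1)·(-2) + (7)·(4) − (-79) = 67; |n| = √99.
Distance = |67| / √99 = 67/√99 ≈ 6.7338.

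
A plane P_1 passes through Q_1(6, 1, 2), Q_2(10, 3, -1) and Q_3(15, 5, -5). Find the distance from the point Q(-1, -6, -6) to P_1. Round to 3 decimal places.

7.667

Q_1Q_2 = (4, 2, -3), Q_1Q_3 = (9, 4, -7); a normal to P_1 is Q_1Q_2 × Q_1Q_3 = (-2, 1, -2).
Using Q_1: P_1 has equation -2x + y - 2z = -15.
n·Q − d = (-2)·(-1) + (1)·(-6) + (-2)·(-6) − (-15) = 23; |n| = √9.
Distance = |23| / √9 = 23/√9 ≈ 7.667.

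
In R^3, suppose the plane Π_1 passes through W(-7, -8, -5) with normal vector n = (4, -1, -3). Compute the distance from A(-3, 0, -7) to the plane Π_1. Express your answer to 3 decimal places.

2.746

Π_1: n·r = n·W gives 4x - y - 3z = -5.
n·A − d = (4)·(-3) + (-1)·(0) + (-3)·(-7) − (-5) = 14; |n| = √26.
Distance = |14| / √26 = 14/√26 ≈ 2.746.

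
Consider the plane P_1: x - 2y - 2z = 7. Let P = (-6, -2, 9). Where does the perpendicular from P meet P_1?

Foot = P − λn with λ = (n·P − d)/|n|² = (-20 − 7)/9 = -3.
Foot = (-6, -2, 9) − (-3)·(1, -2, -2) = (-3, -8, 3).

(-3, -8, 3)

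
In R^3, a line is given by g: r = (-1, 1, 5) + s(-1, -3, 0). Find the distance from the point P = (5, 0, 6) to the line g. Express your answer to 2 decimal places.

Taking (-1, 1, 5) on g with direction v = (-1, -3, 0): w = P − (-1, 1, 5) = (6, -1, 1), and w × v = (3, -1, -19).
Distance = |w × v| / |v| = √371 / √10 ≈ 6.09.

6.09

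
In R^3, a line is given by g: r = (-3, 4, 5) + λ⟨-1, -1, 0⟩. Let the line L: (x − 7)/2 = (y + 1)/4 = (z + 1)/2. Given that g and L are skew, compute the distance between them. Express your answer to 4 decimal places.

5.1962

L has direction (2, 4, 2) through (7, -1, -1).
Common perpendicular direction n = (-1, -1, 0) × (2, 4, 2) = (-2, 2, -2).
With w = (7, -1, -1) − (-3, 4, 5) = (10, -5, -6), w · n = -18.
Distance = |w · n| / |n| = |-18| / √12 ≈ 5.1962.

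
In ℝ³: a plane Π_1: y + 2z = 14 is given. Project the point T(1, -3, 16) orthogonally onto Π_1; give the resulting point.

(1, -6, 10)

Foot = T − λn with λ = (n·T − d)/|n|² = (29 − 14)/5 = 3.
Foot = (1, -3, 16) − 3·(0, 1, 2) = (1, -6, 10).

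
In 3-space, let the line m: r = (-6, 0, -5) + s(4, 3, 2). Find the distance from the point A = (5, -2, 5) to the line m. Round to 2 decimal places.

10.44

Taking (-6, 0, -5) on m with direction v = (4, 3, 2): w = A − (-6, 0, -5) = (11, -2, 10), and w × v = (-34, 18, 41).
Distance = |w × v| / |v| = √3161 / √29 ≈ 10.44.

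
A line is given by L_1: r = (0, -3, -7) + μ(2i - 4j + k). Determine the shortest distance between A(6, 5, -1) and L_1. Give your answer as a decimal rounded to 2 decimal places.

Taking (0, -3, -7) on L_1 with direction v = (2, -4, 1): w = A − (0, -3, -7) = (6, 8, 6), and w × v = (32, 6, -40).
Distance = |w × v| / |v| = √2660 / √21 ≈ 11.25.

11.25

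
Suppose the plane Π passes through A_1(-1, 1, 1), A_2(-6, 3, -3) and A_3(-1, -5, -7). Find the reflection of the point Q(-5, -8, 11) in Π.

A_1A_2 = (-5, 2, -4), A_1A_3 = (0, -6, -8); a normal to Π is A_1A_2 × A_1A_3 = (-40, -40, 30).
Using A_1: Π has equation -40x - 40y + 30z = 30.
λ = (n·Q − d)/|n|² = (850 − 30)/4100 = 1/5.
Reflection = Q − 2λn = (-5, -8, 11) − (2/5)·(-40, -40, 30) = (11, 8, -1).

(11, 8, -1)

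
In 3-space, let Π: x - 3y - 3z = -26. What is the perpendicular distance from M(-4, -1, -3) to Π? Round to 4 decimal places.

7.8001

n·M − d = (1)·(-4) + (-3)·(-1) + (-3)·(-3) − (-26) = 34; |n| = √19.
Distance = |34| / √19 = 34/√19 ≈ 7.8001.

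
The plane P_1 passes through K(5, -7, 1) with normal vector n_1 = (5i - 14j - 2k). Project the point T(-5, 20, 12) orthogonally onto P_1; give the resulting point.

P_1: n_1·r = n_1·K gives 5x - 14y - 2z = 121.
Foot = T − λn with λ = (n·T − d)/|n|² = (-329 − 121)/225 = -2.
Foot = (-5, 20, 12) − (-2)·(5, -14, -2) = (5, -8, 8).

(5, -8, 8)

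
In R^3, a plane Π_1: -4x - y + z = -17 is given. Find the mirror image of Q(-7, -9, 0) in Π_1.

(17, -3, -6)

λ = (n·Q − d)/|n|² = (37 − (-17))/18 = 3.
Reflection = Q − 2λn = (-7, -9, 0) − 6·(-4, -1, 1) = (17, -3, -6).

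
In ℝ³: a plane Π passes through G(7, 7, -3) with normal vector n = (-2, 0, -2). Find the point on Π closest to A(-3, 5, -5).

(3, 5, 1)

Π: n·r = n·G gives -2x - 2z = -8.
Foot = A − λn with λ = (n·A − d)/|n|² = (16 − (-8))/8 = 3.
Foot = (-3, 5, -5) − 3·(-2, 0, -2) = (3, 5, 1).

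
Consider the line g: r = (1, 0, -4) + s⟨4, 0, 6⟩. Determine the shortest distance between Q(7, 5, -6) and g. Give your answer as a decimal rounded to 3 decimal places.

7.889

Taking (1, 0, -4) on g with direction v = (4, 0, 6): w = Q − (1, 0, -4) = (6, 5, -2), and w × v = (30, -44, -20).
Distance = |w × v| / |v| = √3236 / √52 ≈ 7.889.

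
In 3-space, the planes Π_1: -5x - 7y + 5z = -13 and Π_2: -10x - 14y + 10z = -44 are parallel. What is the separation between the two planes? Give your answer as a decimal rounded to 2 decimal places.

0.90

Rescale Π_2 by 1/2: -5x - 7y + 5z = -22. Then distance = |-13 − (-22)| / √99 ≈ 0.90.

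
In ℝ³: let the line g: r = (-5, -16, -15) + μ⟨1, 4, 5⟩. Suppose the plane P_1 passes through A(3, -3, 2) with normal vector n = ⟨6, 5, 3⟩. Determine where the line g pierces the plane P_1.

(-1, 0, 5)

P_1: n·r = n·A gives 6x + 5y + 3z = 9.
Substitute r = (-5, -16, -15) + t(1, 4, 5) into the plane: -155 + 41t = 9, so t = 4.
Intersection: (-5, -16, -15) + 4·(1, 4, 5) = (-1, 0, 5).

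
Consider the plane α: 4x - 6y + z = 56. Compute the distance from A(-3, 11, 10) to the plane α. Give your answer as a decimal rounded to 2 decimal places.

n·A − d = (4)·(-3) + (-6)·(11) + (1)·(10) − 56 = -124; |n| = √53.
Distance = |-124| / √53 = 124/√53 ≈ 17.03.

17.03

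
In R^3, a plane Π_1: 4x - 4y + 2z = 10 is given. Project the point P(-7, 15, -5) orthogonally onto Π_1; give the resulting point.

Foot = P − λn with λ = (n·P − d)/|n|² = (-98 − 10)/36 = -3.
Foot = (-7, 15, -5) − (-3)·(4, -4, 2) = (5, 3, 1).

(5, 3, 1)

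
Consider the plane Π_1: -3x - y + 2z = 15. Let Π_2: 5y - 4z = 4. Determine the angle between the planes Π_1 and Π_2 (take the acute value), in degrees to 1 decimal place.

57.1

cos θ = |n₁·n₂| / (|n₁||n₂|) = |-13| / (√14 · √41).
θ = arccos(0.54261) ≈ 57.1°.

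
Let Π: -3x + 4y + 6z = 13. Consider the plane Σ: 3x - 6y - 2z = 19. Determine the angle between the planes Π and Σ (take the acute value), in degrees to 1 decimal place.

cos θ = |n₁·n₂| / (|n₁||n₂|) = |-45| / (√61 · √49).
θ = arccos(0.82309) ≈ 34.6°.

34.6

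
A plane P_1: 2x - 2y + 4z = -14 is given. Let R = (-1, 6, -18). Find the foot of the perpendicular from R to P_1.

(5, 0, -6)

Foot = R − λn with λ = (n·R − d)/|n|² = (-86 − (-14))/24 = -3.
Foot = (-1, 6, -18) − (-3)·(2, -2, 4) = (5, 0, -6).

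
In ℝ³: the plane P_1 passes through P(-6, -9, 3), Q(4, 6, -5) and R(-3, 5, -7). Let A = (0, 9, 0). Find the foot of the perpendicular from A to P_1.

PQ = (10, 15, -8), PR = (3, 14, -10); a normal to P_1 is PQ × PR = (-38, 76, 95).
Using P: P_1 has equation -38x + 76y + 95z = -171.
Foot = A − λn with λ = (n·A − d)/|n|² = (684 − (-171))/16245 = 1/19.
Foot = (0, 9, 0) − (1/19)·(-38, 76, 95) = (2, 5, -5).

(2, 5, -5)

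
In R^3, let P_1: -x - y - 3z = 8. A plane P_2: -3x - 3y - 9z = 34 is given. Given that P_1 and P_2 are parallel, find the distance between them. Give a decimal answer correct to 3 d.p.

Rescale P_2 by 1/3: -x - y - 3z = 34/3. Then distance = |8 − (34/3)| / √11 ≈ 1.005.

1.005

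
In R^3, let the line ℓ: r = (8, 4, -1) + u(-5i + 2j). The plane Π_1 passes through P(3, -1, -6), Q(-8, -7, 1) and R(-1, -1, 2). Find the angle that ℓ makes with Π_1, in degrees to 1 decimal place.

PQ = (-11, -6, 7), PR = (-4, 0, 8); a normal to Π_1 is PQ × PR = (-48, 60, -24).
Using P: Π_1 has equation -48x + 60y - 24z = -60.
sin θ = |n·v| / (|n||v|) = |360| / (√6480 · √29) = 0.83045.
θ ≈ 56.1°.

56.1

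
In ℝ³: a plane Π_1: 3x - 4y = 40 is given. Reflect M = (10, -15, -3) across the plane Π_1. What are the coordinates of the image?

λ = (n·M − d)/|n|² = (90 − 40)/25 = 2.
Reflection = M − 2λn = (10, -15, -3) − 4·(3, -4, 0) = (-2, 1, -3).

(-2, 1, -3)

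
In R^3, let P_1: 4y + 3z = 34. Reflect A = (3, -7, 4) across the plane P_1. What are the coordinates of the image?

λ = (n·A − d)/|n|² = (-16 − 34)/25 = -2.
Reflection = A − 2λn = (3, -7, 4) − (-4)·(0, 4, 3) = (3, 9, 16).

(3, 9, 16)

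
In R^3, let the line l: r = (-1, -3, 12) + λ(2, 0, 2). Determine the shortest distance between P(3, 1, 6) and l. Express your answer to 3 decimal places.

8.124

Taking (-1, -3, 12) on l with direction v = (2, 0, 2): w = P − (-1, -3, 12) = (4, 4, -6), and w × v = (8, -20, -8).
Distance = |w × v| / |v| = √528 / √8 ≈ 8.124.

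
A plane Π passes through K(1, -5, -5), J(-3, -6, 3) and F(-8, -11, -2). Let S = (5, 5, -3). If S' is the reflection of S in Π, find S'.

KJ = (-4, -1, 8), KF = (-9, -6, 3); a normal to Π is KJ × KF = (45, -60, 15).
Using K: Π has equation 45x - 60y + 15z = 270.
λ = (n·S − d)/|n|² = (-120 − 270)/5850 = -1/15.
Reflection = S − 2λn = (5, 5, -3) − (-2/15)·(45, -60, 15) = (11, -3, -1).

(11, -3, -1)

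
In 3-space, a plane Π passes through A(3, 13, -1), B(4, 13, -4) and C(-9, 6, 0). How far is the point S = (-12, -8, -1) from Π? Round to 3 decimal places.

AB = (1, 0, -3), AC = (-12, -7, 1); a normal to Π is AB × AC = (-21, 35, -7).
Using A: Π has equation -21x + 35y - 7z = 399.
n·S − d = (-21)·(-12) + (35)·(-8) + (-7)·(-1) − 399 = -420; |n| = √1715.
Distance = |-420| / √1715 = 420/√1715 ≈ 10.142.

10.142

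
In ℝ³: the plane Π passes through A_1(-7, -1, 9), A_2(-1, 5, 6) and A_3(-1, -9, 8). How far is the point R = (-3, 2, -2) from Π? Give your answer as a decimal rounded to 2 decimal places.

8.53

A_1A_2 = (6, 6, -3), A_1A_3 = (6, -8, -1); a normal to Π is A_1A_2 × A_1A_3 = (-30, -12, -84).
Using A_1: Π has equation -30x - 12y - 84z = -534.
n·R − d = (-30)·(-3) + (-12)·(2) + (-84)·(-2) − (-534) = 768; |n| = √8100.
Distance = |768| / √8100 = 768/√8100 ≈ 8.53.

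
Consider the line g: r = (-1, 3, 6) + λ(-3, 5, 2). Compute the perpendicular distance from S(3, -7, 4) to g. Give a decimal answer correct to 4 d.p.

Taking (-1, 3, 6) on g with direction v = (-3, 5, 2): w = S − (-1, 3, 6) = (4, -10, -2), and w × v = (-10, -2, -10).
Distance = |w × v| / |v| = √204 / √38 ≈ 2.3170.

2.3170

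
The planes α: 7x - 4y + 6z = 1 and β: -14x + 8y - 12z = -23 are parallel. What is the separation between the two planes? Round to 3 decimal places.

Rescale β by 1/(-2): 7x - 4y + 6z = 23/2. Then distance = |1 − (23/2)| / √101 ≈ 1.045.

1.045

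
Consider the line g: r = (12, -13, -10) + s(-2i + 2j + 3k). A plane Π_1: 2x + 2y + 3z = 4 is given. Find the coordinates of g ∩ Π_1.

(4, -5, 2)

Substitute r = (12, -13, -10) + t(-2, 2, 3) into the plane: -32 + 9t = 4, so t = 4.
Intersection: (12, -13, -10) + 4·(-2, 2, 3) = (4, -5, 2).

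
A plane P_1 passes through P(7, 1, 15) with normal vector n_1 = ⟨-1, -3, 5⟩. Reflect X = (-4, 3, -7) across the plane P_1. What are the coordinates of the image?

(-10, -15, 23)

P_1: n_1·r = n_1·P gives -x - 3y + 5z = 65.
λ = (n·X − d)/|n|² = (-40 − 65)/35 = -3.
Reflection = X − 2λn = (-4, 3, -7) − (-6)·(-1, -3, 5) = (-10, -15, 23).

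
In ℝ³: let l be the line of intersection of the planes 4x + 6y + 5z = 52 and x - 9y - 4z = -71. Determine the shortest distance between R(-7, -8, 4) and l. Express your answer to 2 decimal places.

Direction of l: (4, 6, 5) × (1, -9, -4) = (21, 21, -42).
A point on l: solving the two plane equations with x = 1 gives (1, 8, 0).
Taking (1, 8, 0) on l with direction v = (21, 21, -42): w = R − (1, 8, 0) = (-8, -16, 4), and w × v = (588, -252, 168).
Distance = |w × v| / |v| = √437472 / √2646 ≈ 12.86.

12.86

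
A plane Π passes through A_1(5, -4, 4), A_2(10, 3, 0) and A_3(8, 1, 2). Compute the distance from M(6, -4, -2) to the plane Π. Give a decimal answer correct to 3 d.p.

2.405

A_1A_2 = (5, 7, -4), A_1A_3 = (3, 5, -2); a normal to Π is A_1A_2 × A_1A_3 = (6, -2, 4).
Using A_1: Π has equation 6x - 2y + 4z = 54.
n·M − d = (6)·(6) + (-2)·(-4) + (4)·(-2) − 54 = -18; |n| = √56.
Distance = |-18| / √56 = 18/√56 ≈ 2.405.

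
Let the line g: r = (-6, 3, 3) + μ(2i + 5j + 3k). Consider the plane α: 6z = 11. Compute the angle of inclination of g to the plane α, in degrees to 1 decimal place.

29.1

sin θ = |n·v| / (|n||v|) = |18| / (√36 · √38) = 0.48666.
θ ≈ 29.1°.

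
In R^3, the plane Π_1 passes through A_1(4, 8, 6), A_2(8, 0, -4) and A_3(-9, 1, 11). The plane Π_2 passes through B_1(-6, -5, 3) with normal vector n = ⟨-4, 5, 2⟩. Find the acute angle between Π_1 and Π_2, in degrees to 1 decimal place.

58.0

A_1A_2 = (4, -8, -10), A_1A_3 = (-13, -7, 5); a normal to Π_1 is A_1A_2 × A_1A_3 = (-110, 110, -132).
Using A_1: Π_1 has equation -110x + 110y - 132z = -352.
Π_2: n·r = n·B_1 gives -4x + 5y + 2z = 5.
cos θ = |n₁·n₂| / (|n₁||n₂|) = |726| / (√41624 · √45).
θ = arccos(0.53047) ≈ 58.0°.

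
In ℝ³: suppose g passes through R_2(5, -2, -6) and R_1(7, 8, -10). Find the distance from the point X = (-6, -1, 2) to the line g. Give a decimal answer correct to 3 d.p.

13.033

A direction vector for g is R_1 − R_2 = (2, 10, -4).
Taking (5, -2, -6) on g with direction v = (2, 10, -4): w = X − (5, -2, -6) = (-11, 1, 8), and w × v = (-84, -28, -112).
Distance = |w × v| / |v| = √20384 / √120 ≈ 13.033.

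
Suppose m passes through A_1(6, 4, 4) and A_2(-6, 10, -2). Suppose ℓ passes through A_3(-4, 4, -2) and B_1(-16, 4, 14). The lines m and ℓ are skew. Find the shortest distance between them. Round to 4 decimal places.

A direction vector for m is A_2 − A_1 = (-12, 6, -6).
A direction vector for ℓ is B_1 − A_3 = (-12, 0, 16).
Common perpendicular direction n = (-12, 6, -6) × (-12, 0, 16) = (96, 264, 72).
With w = (-4, 4, -2) − (6, 4, 4) = (-10, 0, -6), w · n = -1392.
Distance = |w · n| / |n| = |-1392| / √84096 ≈ 4.8001.

4.8001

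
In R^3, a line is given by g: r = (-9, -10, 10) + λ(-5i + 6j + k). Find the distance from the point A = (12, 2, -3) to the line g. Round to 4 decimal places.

Taking (-9, -10, 10) on g with direction v = (-5, 6, 1): w = A − (-9, -10, 10) = (21, 12, -13), and w × v = (90, 44, 186).
Distance = |w × v| / |v| = √44632 / √62 ≈ 26.8304.

26.8304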